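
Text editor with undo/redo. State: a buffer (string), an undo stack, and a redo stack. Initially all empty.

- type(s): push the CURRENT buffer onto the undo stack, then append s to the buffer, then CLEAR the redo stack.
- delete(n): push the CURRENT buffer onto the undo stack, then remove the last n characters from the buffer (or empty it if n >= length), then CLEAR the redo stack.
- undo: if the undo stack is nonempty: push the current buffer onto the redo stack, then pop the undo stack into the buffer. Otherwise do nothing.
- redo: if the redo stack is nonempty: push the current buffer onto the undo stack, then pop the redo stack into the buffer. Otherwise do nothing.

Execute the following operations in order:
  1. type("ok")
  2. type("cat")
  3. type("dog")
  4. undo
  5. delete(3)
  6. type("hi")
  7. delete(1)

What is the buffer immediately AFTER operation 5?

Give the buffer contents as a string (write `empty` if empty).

Answer: ok

Derivation:
After op 1 (type): buf='ok' undo_depth=1 redo_depth=0
After op 2 (type): buf='okcat' undo_depth=2 redo_depth=0
After op 3 (type): buf='okcatdog' undo_depth=3 redo_depth=0
After op 4 (undo): buf='okcat' undo_depth=2 redo_depth=1
After op 5 (delete): buf='ok' undo_depth=3 redo_depth=0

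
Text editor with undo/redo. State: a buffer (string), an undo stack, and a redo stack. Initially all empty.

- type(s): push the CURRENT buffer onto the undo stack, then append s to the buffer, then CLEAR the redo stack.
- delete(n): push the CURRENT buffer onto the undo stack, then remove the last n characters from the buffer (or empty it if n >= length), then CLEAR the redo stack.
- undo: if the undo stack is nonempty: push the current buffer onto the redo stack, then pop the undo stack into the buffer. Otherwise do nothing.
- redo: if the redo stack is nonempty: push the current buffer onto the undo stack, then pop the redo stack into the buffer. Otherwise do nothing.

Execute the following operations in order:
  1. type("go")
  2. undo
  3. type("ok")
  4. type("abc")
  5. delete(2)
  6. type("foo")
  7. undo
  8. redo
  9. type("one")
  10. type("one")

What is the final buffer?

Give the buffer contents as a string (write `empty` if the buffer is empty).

After op 1 (type): buf='go' undo_depth=1 redo_depth=0
After op 2 (undo): buf='(empty)' undo_depth=0 redo_depth=1
After op 3 (type): buf='ok' undo_depth=1 redo_depth=0
After op 4 (type): buf='okabc' undo_depth=2 redo_depth=0
After op 5 (delete): buf='oka' undo_depth=3 redo_depth=0
After op 6 (type): buf='okafoo' undo_depth=4 redo_depth=0
After op 7 (undo): buf='oka' undo_depth=3 redo_depth=1
After op 8 (redo): buf='okafoo' undo_depth=4 redo_depth=0
After op 9 (type): buf='okafooone' undo_depth=5 redo_depth=0
After op 10 (type): buf='okafoooneone' undo_depth=6 redo_depth=0

Answer: okafoooneone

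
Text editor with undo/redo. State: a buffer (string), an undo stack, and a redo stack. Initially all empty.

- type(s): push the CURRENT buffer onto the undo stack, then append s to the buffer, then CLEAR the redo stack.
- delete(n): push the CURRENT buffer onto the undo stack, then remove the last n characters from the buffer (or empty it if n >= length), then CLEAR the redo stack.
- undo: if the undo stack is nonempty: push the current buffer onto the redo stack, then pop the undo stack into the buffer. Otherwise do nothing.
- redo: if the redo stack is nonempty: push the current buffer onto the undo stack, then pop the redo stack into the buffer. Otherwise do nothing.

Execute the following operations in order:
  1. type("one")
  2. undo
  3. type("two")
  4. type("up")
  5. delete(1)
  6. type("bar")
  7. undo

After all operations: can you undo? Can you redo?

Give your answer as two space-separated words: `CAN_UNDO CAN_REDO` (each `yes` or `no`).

After op 1 (type): buf='one' undo_depth=1 redo_depth=0
After op 2 (undo): buf='(empty)' undo_depth=0 redo_depth=1
After op 3 (type): buf='two' undo_depth=1 redo_depth=0
After op 4 (type): buf='twoup' undo_depth=2 redo_depth=0
After op 5 (delete): buf='twou' undo_depth=3 redo_depth=0
After op 6 (type): buf='twoubar' undo_depth=4 redo_depth=0
After op 7 (undo): buf='twou' undo_depth=3 redo_depth=1

Answer: yes yes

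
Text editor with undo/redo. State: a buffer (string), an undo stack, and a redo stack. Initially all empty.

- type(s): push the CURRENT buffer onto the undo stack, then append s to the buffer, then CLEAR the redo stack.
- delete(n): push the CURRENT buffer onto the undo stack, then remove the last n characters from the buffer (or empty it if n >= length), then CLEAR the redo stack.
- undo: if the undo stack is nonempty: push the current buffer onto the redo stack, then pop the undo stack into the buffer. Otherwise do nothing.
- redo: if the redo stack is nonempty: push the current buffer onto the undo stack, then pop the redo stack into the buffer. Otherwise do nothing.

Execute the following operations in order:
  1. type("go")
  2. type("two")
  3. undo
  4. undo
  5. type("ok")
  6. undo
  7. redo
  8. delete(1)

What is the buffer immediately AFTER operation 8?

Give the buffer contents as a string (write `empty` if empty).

Answer: o

Derivation:
After op 1 (type): buf='go' undo_depth=1 redo_depth=0
After op 2 (type): buf='gotwo' undo_depth=2 redo_depth=0
After op 3 (undo): buf='go' undo_depth=1 redo_depth=1
After op 4 (undo): buf='(empty)' undo_depth=0 redo_depth=2
After op 5 (type): buf='ok' undo_depth=1 redo_depth=0
After op 6 (undo): buf='(empty)' undo_depth=0 redo_depth=1
After op 7 (redo): buf='ok' undo_depth=1 redo_depth=0
After op 8 (delete): buf='o' undo_depth=2 redo_depth=0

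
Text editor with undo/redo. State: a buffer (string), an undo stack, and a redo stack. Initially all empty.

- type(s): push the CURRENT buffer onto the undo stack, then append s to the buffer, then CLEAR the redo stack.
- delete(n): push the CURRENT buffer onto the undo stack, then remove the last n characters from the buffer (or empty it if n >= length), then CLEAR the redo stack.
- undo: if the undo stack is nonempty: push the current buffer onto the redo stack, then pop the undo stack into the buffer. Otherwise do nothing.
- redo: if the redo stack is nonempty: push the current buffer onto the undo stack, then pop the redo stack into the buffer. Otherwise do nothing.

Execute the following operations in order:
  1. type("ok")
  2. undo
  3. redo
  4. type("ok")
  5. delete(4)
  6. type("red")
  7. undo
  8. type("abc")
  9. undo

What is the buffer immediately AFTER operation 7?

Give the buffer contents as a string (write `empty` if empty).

After op 1 (type): buf='ok' undo_depth=1 redo_depth=0
After op 2 (undo): buf='(empty)' undo_depth=0 redo_depth=1
After op 3 (redo): buf='ok' undo_depth=1 redo_depth=0
After op 4 (type): buf='okok' undo_depth=2 redo_depth=0
After op 5 (delete): buf='(empty)' undo_depth=3 redo_depth=0
After op 6 (type): buf='red' undo_depth=4 redo_depth=0
After op 7 (undo): buf='(empty)' undo_depth=3 redo_depth=1

Answer: empty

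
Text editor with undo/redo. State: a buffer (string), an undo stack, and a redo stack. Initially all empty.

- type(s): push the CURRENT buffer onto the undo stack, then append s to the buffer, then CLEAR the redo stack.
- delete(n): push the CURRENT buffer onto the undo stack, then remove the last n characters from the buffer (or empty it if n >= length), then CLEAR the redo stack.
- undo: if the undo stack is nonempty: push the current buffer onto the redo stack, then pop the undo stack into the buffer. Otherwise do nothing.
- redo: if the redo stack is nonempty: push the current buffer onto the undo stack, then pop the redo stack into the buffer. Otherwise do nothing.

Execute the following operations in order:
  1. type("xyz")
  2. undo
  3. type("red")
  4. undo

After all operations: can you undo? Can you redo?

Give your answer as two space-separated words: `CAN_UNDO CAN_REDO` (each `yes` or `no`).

After op 1 (type): buf='xyz' undo_depth=1 redo_depth=0
After op 2 (undo): buf='(empty)' undo_depth=0 redo_depth=1
After op 3 (type): buf='red' undo_depth=1 redo_depth=0
After op 4 (undo): buf='(empty)' undo_depth=0 redo_depth=1

Answer: no yes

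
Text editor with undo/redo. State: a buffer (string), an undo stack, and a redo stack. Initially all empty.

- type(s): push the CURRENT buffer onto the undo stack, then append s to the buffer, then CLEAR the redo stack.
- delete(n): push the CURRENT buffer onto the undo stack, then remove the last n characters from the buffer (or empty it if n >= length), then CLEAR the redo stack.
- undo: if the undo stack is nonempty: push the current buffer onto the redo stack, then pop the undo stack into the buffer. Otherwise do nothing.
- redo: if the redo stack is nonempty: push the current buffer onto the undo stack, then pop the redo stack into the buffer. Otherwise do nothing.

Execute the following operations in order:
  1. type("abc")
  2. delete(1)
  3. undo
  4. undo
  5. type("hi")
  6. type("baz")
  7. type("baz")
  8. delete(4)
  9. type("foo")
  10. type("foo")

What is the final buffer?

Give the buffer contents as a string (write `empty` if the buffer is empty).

After op 1 (type): buf='abc' undo_depth=1 redo_depth=0
After op 2 (delete): buf='ab' undo_depth=2 redo_depth=0
After op 3 (undo): buf='abc' undo_depth=1 redo_depth=1
After op 4 (undo): buf='(empty)' undo_depth=0 redo_depth=2
After op 5 (type): buf='hi' undo_depth=1 redo_depth=0
After op 6 (type): buf='hibaz' undo_depth=2 redo_depth=0
After op 7 (type): buf='hibazbaz' undo_depth=3 redo_depth=0
After op 8 (delete): buf='hiba' undo_depth=4 redo_depth=0
After op 9 (type): buf='hibafoo' undo_depth=5 redo_depth=0
After op 10 (type): buf='hibafoofoo' undo_depth=6 redo_depth=0

Answer: hibafoofoo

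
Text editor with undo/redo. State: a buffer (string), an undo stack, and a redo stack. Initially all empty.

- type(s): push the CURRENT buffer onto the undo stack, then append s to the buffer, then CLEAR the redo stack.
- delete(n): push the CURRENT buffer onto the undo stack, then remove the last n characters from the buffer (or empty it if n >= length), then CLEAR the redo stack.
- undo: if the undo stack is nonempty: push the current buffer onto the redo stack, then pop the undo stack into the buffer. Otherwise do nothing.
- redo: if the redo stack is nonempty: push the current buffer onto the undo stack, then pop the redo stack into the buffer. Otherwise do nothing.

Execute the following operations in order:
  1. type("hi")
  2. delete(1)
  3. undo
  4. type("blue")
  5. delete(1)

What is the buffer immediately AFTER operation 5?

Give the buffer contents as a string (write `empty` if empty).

Answer: hiblu

Derivation:
After op 1 (type): buf='hi' undo_depth=1 redo_depth=0
After op 2 (delete): buf='h' undo_depth=2 redo_depth=0
After op 3 (undo): buf='hi' undo_depth=1 redo_depth=1
After op 4 (type): buf='hiblue' undo_depth=2 redo_depth=0
After op 5 (delete): buf='hiblu' undo_depth=3 redo_depth=0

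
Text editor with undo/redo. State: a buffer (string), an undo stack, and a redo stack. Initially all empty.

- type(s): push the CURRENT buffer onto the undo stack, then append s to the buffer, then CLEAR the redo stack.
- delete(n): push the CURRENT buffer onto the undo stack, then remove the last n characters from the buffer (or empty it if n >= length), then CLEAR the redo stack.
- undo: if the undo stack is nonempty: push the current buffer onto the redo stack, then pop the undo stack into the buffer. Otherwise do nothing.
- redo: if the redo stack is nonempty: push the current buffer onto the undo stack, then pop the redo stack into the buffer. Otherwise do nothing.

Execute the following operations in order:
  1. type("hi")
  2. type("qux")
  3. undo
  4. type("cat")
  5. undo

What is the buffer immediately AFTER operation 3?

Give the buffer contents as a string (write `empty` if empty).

After op 1 (type): buf='hi' undo_depth=1 redo_depth=0
After op 2 (type): buf='hiqux' undo_depth=2 redo_depth=0
After op 3 (undo): buf='hi' undo_depth=1 redo_depth=1

Answer: hi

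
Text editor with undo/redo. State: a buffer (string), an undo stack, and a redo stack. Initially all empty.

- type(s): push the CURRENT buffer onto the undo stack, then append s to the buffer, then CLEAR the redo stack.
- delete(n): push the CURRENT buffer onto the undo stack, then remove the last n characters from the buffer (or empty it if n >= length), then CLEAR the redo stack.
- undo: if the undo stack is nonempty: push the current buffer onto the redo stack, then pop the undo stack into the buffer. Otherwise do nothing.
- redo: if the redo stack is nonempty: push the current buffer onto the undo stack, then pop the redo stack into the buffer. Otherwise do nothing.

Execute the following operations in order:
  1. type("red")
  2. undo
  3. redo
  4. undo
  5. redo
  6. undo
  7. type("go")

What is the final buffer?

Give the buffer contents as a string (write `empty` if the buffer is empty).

Answer: go

Derivation:
After op 1 (type): buf='red' undo_depth=1 redo_depth=0
After op 2 (undo): buf='(empty)' undo_depth=0 redo_depth=1
After op 3 (redo): buf='red' undo_depth=1 redo_depth=0
After op 4 (undo): buf='(empty)' undo_depth=0 redo_depth=1
After op 5 (redo): buf='red' undo_depth=1 redo_depth=0
After op 6 (undo): buf='(empty)' undo_depth=0 redo_depth=1
After op 7 (type): buf='go' undo_depth=1 redo_depth=0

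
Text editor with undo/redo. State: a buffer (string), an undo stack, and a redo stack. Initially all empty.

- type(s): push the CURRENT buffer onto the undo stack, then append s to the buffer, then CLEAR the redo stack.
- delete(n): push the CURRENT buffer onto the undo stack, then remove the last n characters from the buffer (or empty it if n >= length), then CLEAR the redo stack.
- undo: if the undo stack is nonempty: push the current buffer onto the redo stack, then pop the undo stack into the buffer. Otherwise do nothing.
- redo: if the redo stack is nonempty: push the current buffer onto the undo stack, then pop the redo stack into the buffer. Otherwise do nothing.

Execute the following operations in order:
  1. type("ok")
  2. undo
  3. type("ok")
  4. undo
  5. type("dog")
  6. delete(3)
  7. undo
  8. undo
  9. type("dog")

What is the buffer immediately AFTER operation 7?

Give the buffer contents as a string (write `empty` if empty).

After op 1 (type): buf='ok' undo_depth=1 redo_depth=0
After op 2 (undo): buf='(empty)' undo_depth=0 redo_depth=1
After op 3 (type): buf='ok' undo_depth=1 redo_depth=0
After op 4 (undo): buf='(empty)' undo_depth=0 redo_depth=1
After op 5 (type): buf='dog' undo_depth=1 redo_depth=0
After op 6 (delete): buf='(empty)' undo_depth=2 redo_depth=0
After op 7 (undo): buf='dog' undo_depth=1 redo_depth=1

Answer: dog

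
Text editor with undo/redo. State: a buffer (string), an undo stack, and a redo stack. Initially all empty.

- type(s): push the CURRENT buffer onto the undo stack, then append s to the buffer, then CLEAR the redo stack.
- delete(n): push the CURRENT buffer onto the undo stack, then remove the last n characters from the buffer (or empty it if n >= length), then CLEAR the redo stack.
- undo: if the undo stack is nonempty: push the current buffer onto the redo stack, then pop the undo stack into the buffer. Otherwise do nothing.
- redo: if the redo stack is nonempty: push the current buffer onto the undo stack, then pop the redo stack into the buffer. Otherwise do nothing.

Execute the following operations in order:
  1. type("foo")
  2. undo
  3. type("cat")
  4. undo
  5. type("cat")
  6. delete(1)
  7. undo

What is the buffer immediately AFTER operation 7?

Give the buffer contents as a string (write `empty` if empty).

After op 1 (type): buf='foo' undo_depth=1 redo_depth=0
After op 2 (undo): buf='(empty)' undo_depth=0 redo_depth=1
After op 3 (type): buf='cat' undo_depth=1 redo_depth=0
After op 4 (undo): buf='(empty)' undo_depth=0 redo_depth=1
After op 5 (type): buf='cat' undo_depth=1 redo_depth=0
After op 6 (delete): buf='ca' undo_depth=2 redo_depth=0
After op 7 (undo): buf='cat' undo_depth=1 redo_depth=1

Answer: cat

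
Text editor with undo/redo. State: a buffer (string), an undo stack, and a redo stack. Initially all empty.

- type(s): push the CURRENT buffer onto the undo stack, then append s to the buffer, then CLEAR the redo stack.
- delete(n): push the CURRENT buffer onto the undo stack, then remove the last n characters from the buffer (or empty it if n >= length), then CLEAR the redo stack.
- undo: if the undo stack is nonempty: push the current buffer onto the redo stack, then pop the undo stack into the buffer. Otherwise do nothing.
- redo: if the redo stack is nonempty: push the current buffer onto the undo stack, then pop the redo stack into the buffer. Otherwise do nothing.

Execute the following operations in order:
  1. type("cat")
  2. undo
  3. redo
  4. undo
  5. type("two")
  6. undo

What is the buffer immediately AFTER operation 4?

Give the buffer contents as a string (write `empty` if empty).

Answer: empty

Derivation:
After op 1 (type): buf='cat' undo_depth=1 redo_depth=0
After op 2 (undo): buf='(empty)' undo_depth=0 redo_depth=1
After op 3 (redo): buf='cat' undo_depth=1 redo_depth=0
After op 4 (undo): buf='(empty)' undo_depth=0 redo_depth=1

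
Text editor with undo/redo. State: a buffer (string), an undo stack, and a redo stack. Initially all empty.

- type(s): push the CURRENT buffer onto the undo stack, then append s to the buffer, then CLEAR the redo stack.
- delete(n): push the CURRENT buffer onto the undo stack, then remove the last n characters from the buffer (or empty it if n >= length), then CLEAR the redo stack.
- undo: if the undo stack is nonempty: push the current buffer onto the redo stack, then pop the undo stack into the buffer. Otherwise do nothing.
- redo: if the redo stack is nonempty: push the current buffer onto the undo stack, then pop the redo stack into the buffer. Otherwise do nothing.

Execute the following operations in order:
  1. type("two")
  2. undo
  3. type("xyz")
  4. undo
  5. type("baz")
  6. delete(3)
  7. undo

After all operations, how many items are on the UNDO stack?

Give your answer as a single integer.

Answer: 1

Derivation:
After op 1 (type): buf='two' undo_depth=1 redo_depth=0
After op 2 (undo): buf='(empty)' undo_depth=0 redo_depth=1
After op 3 (type): buf='xyz' undo_depth=1 redo_depth=0
After op 4 (undo): buf='(empty)' undo_depth=0 redo_depth=1
After op 5 (type): buf='baz' undo_depth=1 redo_depth=0
After op 6 (delete): buf='(empty)' undo_depth=2 redo_depth=0
After op 7 (undo): buf='baz' undo_depth=1 redo_depth=1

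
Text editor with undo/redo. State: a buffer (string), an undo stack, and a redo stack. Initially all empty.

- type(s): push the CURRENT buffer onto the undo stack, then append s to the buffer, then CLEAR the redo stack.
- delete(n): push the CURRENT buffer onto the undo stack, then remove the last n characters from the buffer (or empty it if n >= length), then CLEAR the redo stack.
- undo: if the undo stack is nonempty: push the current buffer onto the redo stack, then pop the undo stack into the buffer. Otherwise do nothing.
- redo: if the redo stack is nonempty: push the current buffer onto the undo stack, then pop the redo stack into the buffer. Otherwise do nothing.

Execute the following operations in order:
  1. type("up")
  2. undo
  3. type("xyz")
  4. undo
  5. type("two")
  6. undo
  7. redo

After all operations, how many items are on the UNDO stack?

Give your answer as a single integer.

Answer: 1

Derivation:
After op 1 (type): buf='up' undo_depth=1 redo_depth=0
After op 2 (undo): buf='(empty)' undo_depth=0 redo_depth=1
After op 3 (type): buf='xyz' undo_depth=1 redo_depth=0
After op 4 (undo): buf='(empty)' undo_depth=0 redo_depth=1
After op 5 (type): buf='two' undo_depth=1 redo_depth=0
After op 6 (undo): buf='(empty)' undo_depth=0 redo_depth=1
After op 7 (redo): buf='two' undo_depth=1 redo_depth=0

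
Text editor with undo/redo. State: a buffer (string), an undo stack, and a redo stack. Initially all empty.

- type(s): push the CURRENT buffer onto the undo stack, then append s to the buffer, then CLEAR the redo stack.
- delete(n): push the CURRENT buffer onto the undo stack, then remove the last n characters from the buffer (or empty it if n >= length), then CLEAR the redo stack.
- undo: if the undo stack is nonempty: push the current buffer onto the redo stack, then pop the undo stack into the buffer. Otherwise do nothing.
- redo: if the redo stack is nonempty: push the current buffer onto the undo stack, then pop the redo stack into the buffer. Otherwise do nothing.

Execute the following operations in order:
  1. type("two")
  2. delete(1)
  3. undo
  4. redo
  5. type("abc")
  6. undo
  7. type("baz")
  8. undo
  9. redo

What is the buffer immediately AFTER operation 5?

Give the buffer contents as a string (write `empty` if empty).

After op 1 (type): buf='two' undo_depth=1 redo_depth=0
After op 2 (delete): buf='tw' undo_depth=2 redo_depth=0
After op 3 (undo): buf='two' undo_depth=1 redo_depth=1
After op 4 (redo): buf='tw' undo_depth=2 redo_depth=0
After op 5 (type): buf='twabc' undo_depth=3 redo_depth=0

Answer: twabc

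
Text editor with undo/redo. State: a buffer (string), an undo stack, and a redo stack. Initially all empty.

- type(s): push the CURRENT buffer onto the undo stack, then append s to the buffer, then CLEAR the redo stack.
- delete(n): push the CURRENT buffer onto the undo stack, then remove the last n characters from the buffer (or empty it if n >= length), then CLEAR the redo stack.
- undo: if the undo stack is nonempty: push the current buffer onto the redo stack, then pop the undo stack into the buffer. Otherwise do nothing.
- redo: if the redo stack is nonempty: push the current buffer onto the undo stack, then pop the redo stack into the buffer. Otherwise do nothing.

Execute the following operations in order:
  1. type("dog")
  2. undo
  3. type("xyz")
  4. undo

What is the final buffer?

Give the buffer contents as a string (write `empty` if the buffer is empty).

After op 1 (type): buf='dog' undo_depth=1 redo_depth=0
After op 2 (undo): buf='(empty)' undo_depth=0 redo_depth=1
After op 3 (type): buf='xyz' undo_depth=1 redo_depth=0
After op 4 (undo): buf='(empty)' undo_depth=0 redo_depth=1

Answer: empty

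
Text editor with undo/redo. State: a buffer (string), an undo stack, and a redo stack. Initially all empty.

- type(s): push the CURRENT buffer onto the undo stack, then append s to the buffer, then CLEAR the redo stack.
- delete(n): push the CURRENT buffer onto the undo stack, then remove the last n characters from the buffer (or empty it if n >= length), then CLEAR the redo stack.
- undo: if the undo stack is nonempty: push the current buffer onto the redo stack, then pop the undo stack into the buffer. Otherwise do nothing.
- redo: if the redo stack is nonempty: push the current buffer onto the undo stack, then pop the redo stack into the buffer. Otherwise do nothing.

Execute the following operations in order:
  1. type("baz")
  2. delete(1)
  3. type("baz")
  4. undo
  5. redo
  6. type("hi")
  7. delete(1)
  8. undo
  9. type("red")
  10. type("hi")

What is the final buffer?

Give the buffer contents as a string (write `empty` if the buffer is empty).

Answer: babazhiredhi

Derivation:
After op 1 (type): buf='baz' undo_depth=1 redo_depth=0
After op 2 (delete): buf='ba' undo_depth=2 redo_depth=0
After op 3 (type): buf='babaz' undo_depth=3 redo_depth=0
After op 4 (undo): buf='ba' undo_depth=2 redo_depth=1
After op 5 (redo): buf='babaz' undo_depth=3 redo_depth=0
After op 6 (type): buf='babazhi' undo_depth=4 redo_depth=0
After op 7 (delete): buf='babazh' undo_depth=5 redo_depth=0
After op 8 (undo): buf='babazhi' undo_depth=4 redo_depth=1
After op 9 (type): buf='babazhired' undo_depth=5 redo_depth=0
After op 10 (type): buf='babazhiredhi' undo_depth=6 redo_depth=0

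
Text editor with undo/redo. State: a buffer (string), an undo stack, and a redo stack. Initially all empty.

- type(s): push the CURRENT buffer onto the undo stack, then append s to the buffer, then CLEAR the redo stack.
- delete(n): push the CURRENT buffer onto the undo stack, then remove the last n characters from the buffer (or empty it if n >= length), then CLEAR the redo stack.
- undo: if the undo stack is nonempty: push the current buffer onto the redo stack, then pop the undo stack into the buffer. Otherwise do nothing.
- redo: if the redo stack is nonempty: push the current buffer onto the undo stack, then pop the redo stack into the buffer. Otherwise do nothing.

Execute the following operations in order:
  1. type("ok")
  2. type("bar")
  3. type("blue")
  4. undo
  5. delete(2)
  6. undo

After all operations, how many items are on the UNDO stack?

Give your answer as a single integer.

After op 1 (type): buf='ok' undo_depth=1 redo_depth=0
After op 2 (type): buf='okbar' undo_depth=2 redo_depth=0
After op 3 (type): buf='okbarblue' undo_depth=3 redo_depth=0
After op 4 (undo): buf='okbar' undo_depth=2 redo_depth=1
After op 5 (delete): buf='okb' undo_depth=3 redo_depth=0
After op 6 (undo): buf='okbar' undo_depth=2 redo_depth=1

Answer: 2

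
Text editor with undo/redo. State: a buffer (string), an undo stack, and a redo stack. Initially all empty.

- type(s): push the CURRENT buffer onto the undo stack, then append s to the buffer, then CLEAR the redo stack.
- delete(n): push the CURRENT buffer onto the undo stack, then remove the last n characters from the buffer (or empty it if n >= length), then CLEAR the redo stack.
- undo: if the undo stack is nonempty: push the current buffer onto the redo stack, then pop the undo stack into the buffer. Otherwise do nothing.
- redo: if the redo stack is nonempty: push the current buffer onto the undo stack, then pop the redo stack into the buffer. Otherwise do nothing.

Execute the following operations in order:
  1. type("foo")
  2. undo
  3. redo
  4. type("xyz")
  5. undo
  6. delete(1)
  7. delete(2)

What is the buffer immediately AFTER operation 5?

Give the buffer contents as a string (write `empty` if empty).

After op 1 (type): buf='foo' undo_depth=1 redo_depth=0
After op 2 (undo): buf='(empty)' undo_depth=0 redo_depth=1
After op 3 (redo): buf='foo' undo_depth=1 redo_depth=0
After op 4 (type): buf='fooxyz' undo_depth=2 redo_depth=0
After op 5 (undo): buf='foo' undo_depth=1 redo_depth=1

Answer: foo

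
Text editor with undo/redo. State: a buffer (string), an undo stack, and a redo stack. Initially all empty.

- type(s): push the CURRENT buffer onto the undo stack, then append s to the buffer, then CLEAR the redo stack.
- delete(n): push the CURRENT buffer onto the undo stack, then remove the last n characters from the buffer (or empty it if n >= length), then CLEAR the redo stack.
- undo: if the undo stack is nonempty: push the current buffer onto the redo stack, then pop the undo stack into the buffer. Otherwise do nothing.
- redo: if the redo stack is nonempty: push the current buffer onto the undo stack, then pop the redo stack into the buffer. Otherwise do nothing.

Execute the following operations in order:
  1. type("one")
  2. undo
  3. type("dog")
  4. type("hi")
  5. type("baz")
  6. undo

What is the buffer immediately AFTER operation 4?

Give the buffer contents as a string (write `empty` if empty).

Answer: doghi

Derivation:
After op 1 (type): buf='one' undo_depth=1 redo_depth=0
After op 2 (undo): buf='(empty)' undo_depth=0 redo_depth=1
After op 3 (type): buf='dog' undo_depth=1 redo_depth=0
After op 4 (type): buf='doghi' undo_depth=2 redo_depth=0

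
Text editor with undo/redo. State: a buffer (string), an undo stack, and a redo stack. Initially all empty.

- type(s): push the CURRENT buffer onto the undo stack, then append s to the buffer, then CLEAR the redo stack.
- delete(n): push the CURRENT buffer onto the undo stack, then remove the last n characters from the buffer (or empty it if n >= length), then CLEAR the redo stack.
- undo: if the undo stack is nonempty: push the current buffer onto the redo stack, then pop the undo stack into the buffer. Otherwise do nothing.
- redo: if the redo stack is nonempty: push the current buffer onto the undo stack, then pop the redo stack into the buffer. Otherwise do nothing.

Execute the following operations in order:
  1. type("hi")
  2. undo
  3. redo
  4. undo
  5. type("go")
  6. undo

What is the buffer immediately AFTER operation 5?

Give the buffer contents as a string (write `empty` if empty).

Answer: go

Derivation:
After op 1 (type): buf='hi' undo_depth=1 redo_depth=0
After op 2 (undo): buf='(empty)' undo_depth=0 redo_depth=1
After op 3 (redo): buf='hi' undo_depth=1 redo_depth=0
After op 4 (undo): buf='(empty)' undo_depth=0 redo_depth=1
After op 5 (type): buf='go' undo_depth=1 redo_depth=0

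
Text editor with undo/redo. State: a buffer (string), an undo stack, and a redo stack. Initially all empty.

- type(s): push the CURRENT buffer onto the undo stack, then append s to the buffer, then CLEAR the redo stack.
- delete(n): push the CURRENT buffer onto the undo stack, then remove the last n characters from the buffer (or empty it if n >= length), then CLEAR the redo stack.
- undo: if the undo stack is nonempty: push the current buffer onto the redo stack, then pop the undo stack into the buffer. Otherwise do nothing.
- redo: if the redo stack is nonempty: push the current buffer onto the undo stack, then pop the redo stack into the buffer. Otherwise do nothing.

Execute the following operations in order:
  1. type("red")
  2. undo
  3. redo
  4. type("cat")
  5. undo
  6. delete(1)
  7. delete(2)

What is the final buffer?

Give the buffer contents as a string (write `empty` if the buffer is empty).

After op 1 (type): buf='red' undo_depth=1 redo_depth=0
After op 2 (undo): buf='(empty)' undo_depth=0 redo_depth=1
After op 3 (redo): buf='red' undo_depth=1 redo_depth=0
After op 4 (type): buf='redcat' undo_depth=2 redo_depth=0
After op 5 (undo): buf='red' undo_depth=1 redo_depth=1
After op 6 (delete): buf='re' undo_depth=2 redo_depth=0
After op 7 (delete): buf='(empty)' undo_depth=3 redo_depth=0

Answer: empty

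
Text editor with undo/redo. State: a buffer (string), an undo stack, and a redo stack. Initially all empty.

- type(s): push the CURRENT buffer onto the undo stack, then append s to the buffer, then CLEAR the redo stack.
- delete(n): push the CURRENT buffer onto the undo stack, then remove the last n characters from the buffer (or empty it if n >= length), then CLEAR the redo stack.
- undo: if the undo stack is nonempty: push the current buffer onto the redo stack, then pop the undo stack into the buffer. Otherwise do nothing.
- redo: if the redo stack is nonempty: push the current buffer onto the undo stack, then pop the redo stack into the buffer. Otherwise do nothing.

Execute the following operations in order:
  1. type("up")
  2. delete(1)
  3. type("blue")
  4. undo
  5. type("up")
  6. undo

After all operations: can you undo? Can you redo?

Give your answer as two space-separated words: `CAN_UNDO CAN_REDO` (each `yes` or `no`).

After op 1 (type): buf='up' undo_depth=1 redo_depth=0
After op 2 (delete): buf='u' undo_depth=2 redo_depth=0
After op 3 (type): buf='ublue' undo_depth=3 redo_depth=0
After op 4 (undo): buf='u' undo_depth=2 redo_depth=1
After op 5 (type): buf='uup' undo_depth=3 redo_depth=0
After op 6 (undo): buf='u' undo_depth=2 redo_depth=1

Answer: yes yes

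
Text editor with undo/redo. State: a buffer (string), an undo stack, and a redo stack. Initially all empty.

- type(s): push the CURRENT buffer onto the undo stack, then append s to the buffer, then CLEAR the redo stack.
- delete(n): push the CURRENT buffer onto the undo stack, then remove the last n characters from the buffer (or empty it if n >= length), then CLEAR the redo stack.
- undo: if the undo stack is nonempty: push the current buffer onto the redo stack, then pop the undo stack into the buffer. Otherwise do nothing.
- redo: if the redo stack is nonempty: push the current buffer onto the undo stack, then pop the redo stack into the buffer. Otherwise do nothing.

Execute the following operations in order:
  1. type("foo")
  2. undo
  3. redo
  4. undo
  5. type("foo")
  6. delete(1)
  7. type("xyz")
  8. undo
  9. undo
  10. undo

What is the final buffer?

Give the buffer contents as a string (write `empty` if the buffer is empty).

After op 1 (type): buf='foo' undo_depth=1 redo_depth=0
After op 2 (undo): buf='(empty)' undo_depth=0 redo_depth=1
After op 3 (redo): buf='foo' undo_depth=1 redo_depth=0
After op 4 (undo): buf='(empty)' undo_depth=0 redo_depth=1
After op 5 (type): buf='foo' undo_depth=1 redo_depth=0
After op 6 (delete): buf='fo' undo_depth=2 redo_depth=0
After op 7 (type): buf='foxyz' undo_depth=3 redo_depth=0
After op 8 (undo): buf='fo' undo_depth=2 redo_depth=1
After op 9 (undo): buf='foo' undo_depth=1 redo_depth=2
After op 10 (undo): buf='(empty)' undo_depth=0 redo_depth=3

Answer: empty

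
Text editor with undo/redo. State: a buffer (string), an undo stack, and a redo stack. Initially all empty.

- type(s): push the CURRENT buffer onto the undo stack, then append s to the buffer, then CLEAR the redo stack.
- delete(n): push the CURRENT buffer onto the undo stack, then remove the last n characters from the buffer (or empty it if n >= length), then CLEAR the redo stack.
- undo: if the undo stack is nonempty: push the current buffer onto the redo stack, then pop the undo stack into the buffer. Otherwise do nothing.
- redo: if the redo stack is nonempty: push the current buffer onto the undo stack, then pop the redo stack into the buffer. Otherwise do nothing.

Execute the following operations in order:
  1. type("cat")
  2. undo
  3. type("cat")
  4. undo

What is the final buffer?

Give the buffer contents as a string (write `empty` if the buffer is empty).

After op 1 (type): buf='cat' undo_depth=1 redo_depth=0
After op 2 (undo): buf='(empty)' undo_depth=0 redo_depth=1
After op 3 (type): buf='cat' undo_depth=1 redo_depth=0
After op 4 (undo): buf='(empty)' undo_depth=0 redo_depth=1

Answer: empty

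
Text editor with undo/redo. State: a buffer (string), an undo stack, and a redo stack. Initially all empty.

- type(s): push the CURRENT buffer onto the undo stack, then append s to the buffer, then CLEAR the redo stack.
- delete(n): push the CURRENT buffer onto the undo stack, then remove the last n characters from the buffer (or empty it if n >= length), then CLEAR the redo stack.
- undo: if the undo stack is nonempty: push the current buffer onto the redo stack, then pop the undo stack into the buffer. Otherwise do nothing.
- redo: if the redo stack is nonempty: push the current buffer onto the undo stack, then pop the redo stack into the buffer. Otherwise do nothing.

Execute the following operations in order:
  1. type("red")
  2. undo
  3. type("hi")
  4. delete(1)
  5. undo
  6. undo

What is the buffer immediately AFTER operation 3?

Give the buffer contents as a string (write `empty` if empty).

Answer: hi

Derivation:
After op 1 (type): buf='red' undo_depth=1 redo_depth=0
After op 2 (undo): buf='(empty)' undo_depth=0 redo_depth=1
After op 3 (type): buf='hi' undo_depth=1 redo_depth=0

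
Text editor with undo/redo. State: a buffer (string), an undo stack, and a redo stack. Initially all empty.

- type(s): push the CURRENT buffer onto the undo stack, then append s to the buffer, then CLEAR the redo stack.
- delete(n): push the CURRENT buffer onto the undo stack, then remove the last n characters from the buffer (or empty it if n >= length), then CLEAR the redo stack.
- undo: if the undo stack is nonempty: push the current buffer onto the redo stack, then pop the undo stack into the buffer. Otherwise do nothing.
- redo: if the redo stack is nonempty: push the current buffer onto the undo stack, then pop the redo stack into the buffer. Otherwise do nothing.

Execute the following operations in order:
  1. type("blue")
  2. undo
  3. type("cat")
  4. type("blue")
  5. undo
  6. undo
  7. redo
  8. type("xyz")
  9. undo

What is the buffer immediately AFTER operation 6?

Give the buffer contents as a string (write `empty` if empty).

After op 1 (type): buf='blue' undo_depth=1 redo_depth=0
After op 2 (undo): buf='(empty)' undo_depth=0 redo_depth=1
After op 3 (type): buf='cat' undo_depth=1 redo_depth=0
After op 4 (type): buf='catblue' undo_depth=2 redo_depth=0
After op 5 (undo): buf='cat' undo_depth=1 redo_depth=1
After op 6 (undo): buf='(empty)' undo_depth=0 redo_depth=2

Answer: empty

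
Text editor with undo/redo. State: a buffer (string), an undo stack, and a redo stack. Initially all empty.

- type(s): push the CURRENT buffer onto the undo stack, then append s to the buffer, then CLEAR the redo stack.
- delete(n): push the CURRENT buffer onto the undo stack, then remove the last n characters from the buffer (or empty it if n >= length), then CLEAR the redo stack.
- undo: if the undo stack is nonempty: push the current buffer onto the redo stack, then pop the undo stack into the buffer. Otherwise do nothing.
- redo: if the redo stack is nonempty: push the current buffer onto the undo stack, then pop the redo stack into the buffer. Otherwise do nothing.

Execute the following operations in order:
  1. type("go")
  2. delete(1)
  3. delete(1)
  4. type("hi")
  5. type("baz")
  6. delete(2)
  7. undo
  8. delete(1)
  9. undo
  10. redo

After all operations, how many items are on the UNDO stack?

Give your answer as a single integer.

Answer: 6

Derivation:
After op 1 (type): buf='go' undo_depth=1 redo_depth=0
After op 2 (delete): buf='g' undo_depth=2 redo_depth=0
After op 3 (delete): buf='(empty)' undo_depth=3 redo_depth=0
After op 4 (type): buf='hi' undo_depth=4 redo_depth=0
After op 5 (type): buf='hibaz' undo_depth=5 redo_depth=0
After op 6 (delete): buf='hib' undo_depth=6 redo_depth=0
After op 7 (undo): buf='hibaz' undo_depth=5 redo_depth=1
After op 8 (delete): buf='hiba' undo_depth=6 redo_depth=0
After op 9 (undo): buf='hibaz' undo_depth=5 redo_depth=1
After op 10 (redo): buf='hiba' undo_depth=6 redo_depth=0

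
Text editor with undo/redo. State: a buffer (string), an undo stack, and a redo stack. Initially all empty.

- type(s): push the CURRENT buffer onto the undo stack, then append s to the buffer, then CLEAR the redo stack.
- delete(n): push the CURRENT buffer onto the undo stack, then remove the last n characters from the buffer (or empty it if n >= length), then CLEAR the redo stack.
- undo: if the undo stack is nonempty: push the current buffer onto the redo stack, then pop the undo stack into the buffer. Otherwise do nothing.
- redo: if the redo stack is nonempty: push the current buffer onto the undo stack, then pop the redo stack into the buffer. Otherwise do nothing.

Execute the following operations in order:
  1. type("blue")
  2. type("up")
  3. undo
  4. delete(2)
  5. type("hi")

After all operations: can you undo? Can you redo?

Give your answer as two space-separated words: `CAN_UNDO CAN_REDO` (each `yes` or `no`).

After op 1 (type): buf='blue' undo_depth=1 redo_depth=0
After op 2 (type): buf='blueup' undo_depth=2 redo_depth=0
After op 3 (undo): buf='blue' undo_depth=1 redo_depth=1
After op 4 (delete): buf='bl' undo_depth=2 redo_depth=0
After op 5 (type): buf='blhi' undo_depth=3 redo_depth=0

Answer: yes no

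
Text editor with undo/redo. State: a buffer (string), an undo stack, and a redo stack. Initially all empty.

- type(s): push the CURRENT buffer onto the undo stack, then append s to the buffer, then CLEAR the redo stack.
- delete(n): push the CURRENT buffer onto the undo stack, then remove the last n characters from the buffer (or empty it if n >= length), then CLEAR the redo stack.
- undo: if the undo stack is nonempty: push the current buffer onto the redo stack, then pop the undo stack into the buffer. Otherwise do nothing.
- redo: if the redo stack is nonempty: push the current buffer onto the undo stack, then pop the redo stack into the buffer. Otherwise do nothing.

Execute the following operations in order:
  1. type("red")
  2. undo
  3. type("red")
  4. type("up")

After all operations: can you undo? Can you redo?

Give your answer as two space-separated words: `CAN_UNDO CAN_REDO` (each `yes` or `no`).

Answer: yes no

Derivation:
After op 1 (type): buf='red' undo_depth=1 redo_depth=0
After op 2 (undo): buf='(empty)' undo_depth=0 redo_depth=1
After op 3 (type): buf='red' undo_depth=1 redo_depth=0
After op 4 (type): buf='redup' undo_depth=2 redo_depth=0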